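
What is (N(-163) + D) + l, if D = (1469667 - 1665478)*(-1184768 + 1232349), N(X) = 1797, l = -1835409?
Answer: -9318716803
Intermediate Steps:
D = -9316883191 (D = -195811*47581 = -9316883191)
(N(-163) + D) + l = (1797 - 9316883191) - 1835409 = -9316881394 - 1835409 = -9318716803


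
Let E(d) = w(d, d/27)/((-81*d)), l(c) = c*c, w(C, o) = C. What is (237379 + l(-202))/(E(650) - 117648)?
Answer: -22532823/9529489 ≈ -2.3645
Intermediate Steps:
l(c) = c**2
E(d) = -1/81 (E(d) = d/((-81*d)) = d*(-1/(81*d)) = -1/81)
(237379 + l(-202))/(E(650) - 117648) = (237379 + (-202)**2)/(-1/81 - 117648) = (237379 + 40804)/(-9529489/81) = 278183*(-81/9529489) = -22532823/9529489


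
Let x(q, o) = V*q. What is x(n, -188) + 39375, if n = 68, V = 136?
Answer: 48623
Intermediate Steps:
x(q, o) = 136*q
x(n, -188) + 39375 = 136*68 + 39375 = 9248 + 39375 = 48623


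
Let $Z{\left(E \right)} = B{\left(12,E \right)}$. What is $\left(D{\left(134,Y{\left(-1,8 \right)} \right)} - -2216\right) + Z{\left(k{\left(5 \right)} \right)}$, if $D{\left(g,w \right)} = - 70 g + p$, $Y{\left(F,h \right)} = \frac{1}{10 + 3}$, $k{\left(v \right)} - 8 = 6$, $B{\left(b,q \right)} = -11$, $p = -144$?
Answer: $-7319$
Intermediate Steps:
$k{\left(v \right)} = 14$ ($k{\left(v \right)} = 8 + 6 = 14$)
$Z{\left(E \right)} = -11$
$Y{\left(F,h \right)} = \frac{1}{13}$
$D{\left(g,w \right)} = -144 - 70 g$ ($D{\left(g,w \right)} = - 70 g - 144 = -144 - 70 g$)
$\left(D{\left(134,Y{\left(-1,8 \right)} \right)} - -2216\right) + Z{\left(k{\left(5 \right)} \right)} = \left(\left(-144 - 9380\right) - -2216\right) - 11 = \left(\left(-144 - 9380\right) + 2216\right) - 11 = \left(-9524 + 2216\right) - 11 = -7308 - 11 = -7319$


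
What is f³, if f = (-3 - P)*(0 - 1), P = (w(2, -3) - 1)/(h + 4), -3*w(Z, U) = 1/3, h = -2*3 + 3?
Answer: 4913/729 ≈ 6.7394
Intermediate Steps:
h = -3 (h = -6 + 3 = -3)
w(Z, U) = -⅑ (w(Z, U) = -⅓/3 = -⅓*⅓ = -⅑)
P = -10/9 (P = (-⅑ - 1)/(-3 + 4) = -10/9/1 = -10/9*1 = -10/9 ≈ -1.1111)
f = 17/9 (f = (-3 - 1*(-10/9))*(0 - 1) = (-3 + 10/9)*(-1) = -17/9*(-1) = 17/9 ≈ 1.8889)
f³ = (17/9)³ = 4913/729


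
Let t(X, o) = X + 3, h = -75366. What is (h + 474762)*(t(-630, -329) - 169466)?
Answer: -67934463828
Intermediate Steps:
t(X, o) = 3 + X
(h + 474762)*(t(-630, -329) - 169466) = (-75366 + 474762)*((3 - 630) - 169466) = 399396*(-627 - 169466) = 399396*(-170093) = -67934463828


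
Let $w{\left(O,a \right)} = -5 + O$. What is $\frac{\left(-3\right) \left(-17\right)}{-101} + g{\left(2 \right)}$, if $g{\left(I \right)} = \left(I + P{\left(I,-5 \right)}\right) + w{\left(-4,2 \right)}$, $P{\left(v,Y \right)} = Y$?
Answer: $- \frac{1263}{101} \approx -12.505$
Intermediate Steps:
$g{\left(I \right)} = -14 + I$ ($g{\left(I \right)} = \left(I - 5\right) - 9 = \left(-5 + I\right) - 9 = -14 + I$)
$\frac{\left(-3\right) \left(-17\right)}{-101} + g{\left(2 \right)} = \frac{\left(-3\right) \left(-17\right)}{-101} + \left(-14 + 2\right) = \left(- \frac{1}{101}\right) 51 - 12 = - \frac{51}{101} - 12 = - \frac{1263}{101}$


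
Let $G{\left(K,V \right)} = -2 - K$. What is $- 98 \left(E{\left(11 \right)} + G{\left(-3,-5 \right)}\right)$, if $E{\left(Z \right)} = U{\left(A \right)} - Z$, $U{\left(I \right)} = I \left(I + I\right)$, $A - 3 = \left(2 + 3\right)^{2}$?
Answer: $-152684$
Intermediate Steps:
$A = 28$ ($A = 3 + \left(2 + 3\right)^{2} = 3 + 5^{2} = 3 + 25 = 28$)
$U{\left(I \right)} = 2 I^{2}$ ($U{\left(I \right)} = I 2 I = 2 I^{2}$)
$E{\left(Z \right)} = 1568 - Z$ ($E{\left(Z \right)} = 2 \cdot 28^{2} - Z = 2 \cdot 784 - Z = 1568 - Z$)
$- 98 \left(E{\left(11 \right)} + G{\left(-3,-5 \right)}\right) = - 98 \left(\left(1568 - 11\right) - -1\right) = - 98 \left(\left(1568 - 11\right) + \left(-2 + 3\right)\right) = - 98 \left(1557 + 1\right) = \left(-98\right) 1558 = -152684$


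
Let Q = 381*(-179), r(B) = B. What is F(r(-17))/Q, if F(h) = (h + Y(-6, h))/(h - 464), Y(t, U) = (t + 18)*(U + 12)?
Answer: -77/32803719 ≈ -2.3473e-6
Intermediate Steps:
Y(t, U) = (12 + U)*(18 + t) (Y(t, U) = (18 + t)*(12 + U) = (12 + U)*(18 + t))
Q = -68199
F(h) = (144 + 13*h)/(-464 + h) (F(h) = (h + (216 + 12*(-6) + 18*h + h*(-6)))/(h - 464) = (h + (216 - 72 + 18*h - 6*h))/(-464 + h) = (h + (144 + 12*h))/(-464 + h) = (144 + 13*h)/(-464 + h))
F(r(-17))/Q = ((144 + 13*(-17))/(-464 - 17))/(-68199) = ((144 - 221)/(-481))*(-1/68199) = -1/481*(-77)*(-1/68199) = (77/481)*(-1/68199) = -77/32803719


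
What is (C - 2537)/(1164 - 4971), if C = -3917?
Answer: 6454/3807 ≈ 1.6953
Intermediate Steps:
(C - 2537)/(1164 - 4971) = (-3917 - 2537)/(1164 - 4971) = -6454/(-3807) = -6454*(-1/3807) = 6454/3807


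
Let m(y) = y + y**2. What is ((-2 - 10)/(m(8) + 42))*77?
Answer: -154/19 ≈ -8.1053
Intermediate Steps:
((-2 - 10)/(m(8) + 42))*77 = ((-2 - 10)/(8*(1 + 8) + 42))*77 = -12/(8*9 + 42)*77 = -12/(72 + 42)*77 = -12/114*77 = -12*1/114*77 = -2/19*77 = -154/19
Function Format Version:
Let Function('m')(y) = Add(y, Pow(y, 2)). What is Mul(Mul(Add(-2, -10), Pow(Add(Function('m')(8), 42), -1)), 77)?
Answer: Rational(-154, 19) ≈ -8.1053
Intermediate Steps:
Mul(Mul(Add(-2, -10), Pow(Add(Function('m')(8), 42), -1)), 77) = Mul(Mul(Add(-2, -10), Pow(Add(Mul(8, Add(1, 8)), 42), -1)), 77) = Mul(Mul(-12, Pow(Add(Mul(8, 9), 42), -1)), 77) = Mul(Mul(-12, Pow(Add(72, 42), -1)), 77) = Mul(Mul(-12, Pow(114, -1)), 77) = Mul(Mul(-12, Rational(1, 114)), 77) = Mul(Rational(-2, 19), 77) = Rational(-154, 19)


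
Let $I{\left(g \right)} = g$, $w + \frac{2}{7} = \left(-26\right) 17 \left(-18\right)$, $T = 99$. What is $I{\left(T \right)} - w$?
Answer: $- \frac{54997}{7} \approx -7856.7$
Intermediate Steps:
$w = \frac{55690}{7}$ ($w = - \frac{2}{7} + \left(-26\right) 17 \left(-18\right) = - \frac{2}{7} - -7956 = - \frac{2}{7} + 7956 = \frac{55690}{7} \approx 7955.7$)
$I{\left(T \right)} - w = 99 - \frac{55690}{7} = - \frac{54997}{7}$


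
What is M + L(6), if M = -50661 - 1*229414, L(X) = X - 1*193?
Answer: -280262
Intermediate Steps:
L(X) = -193 + X (L(X) = X - 193 = -193 + X)
M = -280075 (M = -50661 - 229414 = -280075)
M + L(6) = -280075 + (-193 + 6) = -280075 - 187 = -280262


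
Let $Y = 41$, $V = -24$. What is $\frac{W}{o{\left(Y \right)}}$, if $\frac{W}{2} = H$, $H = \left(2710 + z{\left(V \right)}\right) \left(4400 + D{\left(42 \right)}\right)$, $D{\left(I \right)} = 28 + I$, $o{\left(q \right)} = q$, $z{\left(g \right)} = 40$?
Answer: $\frac{24585000}{41} \approx 5.9963 \cdot 10^{5}$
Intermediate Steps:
$H = 12292500$ ($H = \left(2710 + 40\right) \left(4400 + \left(28 + 42\right)\right) = 2750 \left(4400 + 70\right) = 2750 \cdot 4470 = 12292500$)
$W = 24585000$ ($W = 2 \cdot 12292500 = 24585000$)
$\frac{W}{o{\left(Y \right)}} = \frac{24585000}{41}$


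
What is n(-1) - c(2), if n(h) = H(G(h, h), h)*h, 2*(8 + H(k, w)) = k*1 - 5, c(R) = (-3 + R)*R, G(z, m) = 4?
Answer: 21/2 ≈ 10.500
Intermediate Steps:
c(R) = R*(-3 + R)
H(k, w) = -21/2 + k/2 (H(k, w) = -8 + (k*1 - 5)/2 = -8 + (k - 5)/2 = -8 + (-5 + k)/2 = -8 + (-5/2 + k/2) = -21/2 + k/2)
n(h) = -17*h/2 (n(h) = (-21/2 + (½)*4)*h = (-21/2 + 2)*h = -17*h/2)
n(-1) - c(2) = -17/2*(-1) - 2*(-3 + 2) = 17/2 - 2*(-1) = 17/2 - 1*(-2) = 17/2 + 2 = 21/2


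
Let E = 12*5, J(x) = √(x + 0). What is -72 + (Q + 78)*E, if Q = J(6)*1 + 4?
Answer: 4848 + 60*√6 ≈ 4995.0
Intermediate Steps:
J(x) = √x
Q = 4 + √6 (Q = √6*1 + 4 = √6 + 4 = 4 + √6 ≈ 6.4495)
E = 60
-72 + (Q + 78)*E = -72 + ((4 + √6) + 78)*60 = -72 + (82 + √6)*60 = -72 + (4920 + 60*√6) = 4848 + 60*√6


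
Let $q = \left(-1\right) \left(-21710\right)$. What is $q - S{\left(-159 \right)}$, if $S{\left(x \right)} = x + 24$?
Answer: $21845$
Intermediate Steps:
$S{\left(x \right)} = 24 + x$
$q = 21710$
$q - S{\left(-159 \right)} = 21710 - \left(24 - 159\right) = 21710 - -135 = 21710 + 135 = 21845$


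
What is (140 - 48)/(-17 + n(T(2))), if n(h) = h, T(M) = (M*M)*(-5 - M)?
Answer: -92/45 ≈ -2.0444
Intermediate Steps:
T(M) = M²*(-5 - M)
(140 - 48)/(-17 + n(T(2))) = (140 - 48)/(-17 + 2²*(-5 - 1*2)) = 92/(-17 + 4*(-5 - 2)) = 92/(-17 + 4*(-7)) = 92/(-17 - 28) = 92/(-45) = 92*(-1/45) = -92/45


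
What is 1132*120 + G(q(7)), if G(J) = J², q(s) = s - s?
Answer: 135840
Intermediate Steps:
q(s) = 0
1132*120 + G(q(7)) = 1132*120 + 0² = 135840 + 0 = 135840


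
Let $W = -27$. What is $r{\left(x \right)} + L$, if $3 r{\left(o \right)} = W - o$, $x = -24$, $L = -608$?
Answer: $-609$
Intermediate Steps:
$r{\left(o \right)} = -9 - \frac{o}{3}$ ($r{\left(o \right)} = \frac{-27 - o}{3} = -9 - \frac{o}{3}$)
$r{\left(x \right)} + L = \left(-9 - -8\right) - 608 = \left(-9 + 8\right) - 608 = -1 - 608 = -609$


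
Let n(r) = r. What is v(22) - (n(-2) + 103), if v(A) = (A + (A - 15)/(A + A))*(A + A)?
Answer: 874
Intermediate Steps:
v(A) = 2*A*(A + (-15 + A)/(2*A)) (v(A) = (A + (-15 + A)/((2*A)))*(2*A) = (A + (-15 + A)*(1/(2*A)))*(2*A) = (A + (-15 + A)/(2*A))*(2*A) = 2*A*(A + (-15 + A)/(2*A)))
v(22) - (n(-2) + 103) = (-15 + 22 + 2*22²) - (-2 + 103) = (-15 + 22 + 2*484) - 1*101 = (-15 + 22 + 968) - 101 = 975 - 101 = 874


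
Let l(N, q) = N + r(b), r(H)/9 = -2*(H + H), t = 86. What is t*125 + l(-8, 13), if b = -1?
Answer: 10778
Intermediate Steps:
r(H) = -36*H (r(H) = 9*(-2*(H + H)) = 9*(-4*H) = -36*H)
l(N, q) = 36 + N (l(N, q) = N - 36*(-1) = N + 36 = 36 + N)
t*125 + l(-8, 13) = 86*125 + (36 - 8) = 10750 + 28 = 10778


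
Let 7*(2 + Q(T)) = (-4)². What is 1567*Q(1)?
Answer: 3134/7 ≈ 447.71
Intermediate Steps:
Q(T) = 2/7 (Q(T) = -2 + (⅐)*(-4)² = -2 + (⅐)*16 = -2 + 16/7 = 2/7)
1567*Q(1) = 1567*(2/7) = 3134/7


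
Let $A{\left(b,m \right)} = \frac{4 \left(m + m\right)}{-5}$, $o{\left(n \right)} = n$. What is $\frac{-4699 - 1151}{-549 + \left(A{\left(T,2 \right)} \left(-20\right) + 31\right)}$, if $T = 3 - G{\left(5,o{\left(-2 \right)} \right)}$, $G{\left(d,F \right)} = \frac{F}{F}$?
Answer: $\frac{2925}{227} \approx 12.885$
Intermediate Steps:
$G{\left(d,F \right)} = 1$
$T = 2$ ($T = 3 - 1 = 2$)
$A{\left(b,m \right)} = - \frac{8 m}{5}$ ($A{\left(b,m \right)} = 4 \cdot 2 m \left(- \frac{1}{5}\right) = 8 m \left(- \frac{1}{5}\right) = - \frac{8 m}{5}$)
$\frac{-4699 - 1151}{-549 + \left(A{\left(T,2 \right)} \left(-20\right) + 31\right)} = \frac{-4699 - 1151}{-549 + \left(\left(- \frac{8}{5}\right) 2 \left(-20\right) + 31\right)} = - \frac{5850}{-549 + \left(\left(- \frac{16}{5}\right) \left(-20\right) + 31\right)} = - \frac{5850}{-549 + \left(64 + 31\right)} = - \frac{5850}{-549 + 95} = - \frac{5850}{-454} = \left(-5850\right) \left(- \frac{1}{454}\right) = \frac{2925}{227}$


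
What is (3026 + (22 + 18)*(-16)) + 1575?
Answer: 3961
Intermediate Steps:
(3026 + (22 + 18)*(-16)) + 1575 = (3026 + 40*(-16)) + 1575 = (3026 - 640) + 1575 = 2386 + 1575 = 3961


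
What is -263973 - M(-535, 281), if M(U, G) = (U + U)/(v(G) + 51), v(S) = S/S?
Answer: -6862763/26 ≈ -2.6395e+5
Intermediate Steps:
v(S) = 1
M(U, G) = U/26 (M(U, G) = (U + U)/(1 + 51) = (2*U)/52 = (2*U)*(1/52) = U/26)
-263973 - M(-535, 281) = -263973 - (-535)/26 = -263973 - 1*(-535/26) = -263973 + 535/26 = -6862763/26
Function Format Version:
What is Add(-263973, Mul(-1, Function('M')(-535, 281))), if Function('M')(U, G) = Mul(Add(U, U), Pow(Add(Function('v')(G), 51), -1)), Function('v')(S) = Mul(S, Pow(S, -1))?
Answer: Rational(-6862763, 26) ≈ -2.6395e+5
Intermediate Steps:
Function('v')(S) = 1
Function('M')(U, G) = Mul(Rational(1, 26), U) (Function('M')(U, G) = Mul(Add(U, U), Pow(Add(1, 51), -1)) = Mul(Mul(2, U), Pow(52, -1)) = Mul(Mul(2, U), Rational(1, 52)) = Mul(Rational(1, 26), U))
Add(-263973, Mul(-1, Function('M')(-535, 281))) = Add(-263973, Mul(-1, Mul(Rational(1, 26), -535))) = Add(-263973, Mul(-1, Rational(-535, 26))) = Add(-263973, Rational(535, 26)) = Rational(-6862763, 26)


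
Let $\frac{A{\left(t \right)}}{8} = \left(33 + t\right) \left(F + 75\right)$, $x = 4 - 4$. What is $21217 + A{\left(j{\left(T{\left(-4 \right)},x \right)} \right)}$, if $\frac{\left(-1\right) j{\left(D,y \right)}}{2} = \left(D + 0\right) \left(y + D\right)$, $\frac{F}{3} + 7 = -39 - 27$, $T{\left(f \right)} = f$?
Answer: $20065$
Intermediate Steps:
$F = -219$ ($F = -21 + 3 \left(-39 - 27\right) = -21 + 3 \left(-66\right) = -21 - 198 = -219$)
$x = 0$
$j{\left(D,y \right)} = - 2 D \left(D + y\right)$ ($j{\left(D,y \right)} = - 2 \left(D + 0\right) \left(y + D\right) = - 2 D \left(D + y\right)$)
$A{\left(t \right)} = -38016 - 1152 t$ ($A{\left(t \right)} = 8 \left(33 + t\right) \left(-219 + 75\right) = 8 \left(33 + t\right) \left(-144\right) = 8 \left(-4752 - 144 t\right) = -38016 - 1152 t$)
$21217 + A{\left(j{\left(T{\left(-4 \right)},x \right)} \right)} = 21217 - \left(38016 + 1152 \left(\left(-2\right) \left(-4\right) \left(-4 + 0\right)\right)\right) = 21217 - \left(38016 + 1152 \left(\left(-2\right) \left(-4\right) \left(-4\right)\right)\right) = 21217 - 1152 = 20065$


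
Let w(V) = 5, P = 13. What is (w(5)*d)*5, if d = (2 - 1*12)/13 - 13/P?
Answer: -575/13 ≈ -44.231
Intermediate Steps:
d = -23/13 (d = (2 - 1*12)/13 - 13/13 = (2 - 12)*(1/13) - 13*1/13 = -10*1/13 - 1 = -10/13 - 1 = -23/13 ≈ -1.7692)
(w(5)*d)*5 = (5*(-23/13))*5 = -115/13*5 = -575/13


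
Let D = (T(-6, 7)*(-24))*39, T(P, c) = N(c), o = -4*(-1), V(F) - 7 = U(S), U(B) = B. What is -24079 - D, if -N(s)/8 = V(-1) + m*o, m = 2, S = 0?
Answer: -136399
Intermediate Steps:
V(F) = 7 (V(F) = 7 + 0 = 7)
o = 4
N(s) = -120 (N(s) = -8*(7 + 2*4) = -8*(7 + 8) = -8*15 = -120)
T(P, c) = -120
D = 112320 (D = -120*(-24)*39 = 2880*39 = 112320)
-24079 - D = -24079 - 1*112320 = -24079 - 112320 = -136399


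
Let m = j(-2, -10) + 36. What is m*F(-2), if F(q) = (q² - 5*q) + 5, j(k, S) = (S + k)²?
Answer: 3420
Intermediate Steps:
F(q) = 5 + q² - 5*q
m = 180 (m = (-10 - 2)² + 36 = (-12)² + 36 = 144 + 36 = 180)
m*F(-2) = 180*(5 + (-2)² - 5*(-2)) = 180*(5 + 4 + 10) = 180*19 = 3420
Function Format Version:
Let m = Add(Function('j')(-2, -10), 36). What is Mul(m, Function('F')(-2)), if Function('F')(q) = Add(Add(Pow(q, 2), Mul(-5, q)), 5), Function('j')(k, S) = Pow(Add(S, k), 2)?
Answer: 3420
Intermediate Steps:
Function('F')(q) = Add(5, Pow(q, 2), Mul(-5, q))
m = 180 (m = Add(Pow(Add(-10, -2), 2), 36) = Add(Pow(-12, 2), 36) = Add(144, 36) = 180)
Mul(m, Function('F')(-2)) = Mul(180, Add(5, Pow(-2, 2), Mul(-5, -2))) = Mul(180, Add(5, 4, 10)) = Mul(180, 19) = 3420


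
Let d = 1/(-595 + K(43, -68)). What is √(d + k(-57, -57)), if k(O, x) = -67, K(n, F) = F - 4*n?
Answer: I*√46714910/835 ≈ 8.1854*I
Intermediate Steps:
d = -1/835 (d = 1/(-595 + (-68 - 4*43)) = 1/(-595 + (-68 - 172)) = 1/(-595 - 240) = 1/(-835) = -1/835 ≈ -0.0011976)
√(d + k(-57, -57)) = √(-1/835 - 67) = √(-55946/835) = I*√46714910/835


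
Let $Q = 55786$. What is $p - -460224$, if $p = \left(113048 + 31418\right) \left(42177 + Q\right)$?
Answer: $14152782982$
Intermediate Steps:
$p = 14152322758$ ($p = \left(113048 + 31418\right) \left(42177 + 55786\right) = 144466 \cdot 97963 = 14152322758$)
$p - -460224 = 14152322758 - -460224 = 14152322758 + 460224 = 14152782982$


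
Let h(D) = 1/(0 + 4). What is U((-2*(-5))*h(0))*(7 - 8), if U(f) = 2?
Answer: -2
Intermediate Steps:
h(D) = ¼ (h(D) = 1/4 = ¼)
U((-2*(-5))*h(0))*(7 - 8) = 2*(7 - 8) = 2*(-1) = -2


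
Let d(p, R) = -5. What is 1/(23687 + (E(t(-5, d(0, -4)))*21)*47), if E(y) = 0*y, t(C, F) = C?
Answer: 1/23687 ≈ 4.2217e-5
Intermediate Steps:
E(y) = 0
1/(23687 + (E(t(-5, d(0, -4)))*21)*47) = 1/(23687 + (0*21)*47) = 1/(23687 + 0*47) = 1/(23687 + 0) = 1/23687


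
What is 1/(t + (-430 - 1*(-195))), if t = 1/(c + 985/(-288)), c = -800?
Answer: -231385/54375763 ≈ -0.0042553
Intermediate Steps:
t = -288/231385 (t = 1/(-800 + 985/(-288)) = 1/(-800 + 985*(-1/288)) = 1/(-800 - 985/288) = 1/(-231385/288) = -288/231385 ≈ -0.0012447)
1/(t + (-430 - 1*(-195))) = 1/(-288/231385 + (-430 - 1*(-195))) = 1/(-288/231385 + (-430 + 195)) = 1/(-288/231385 - 235) = 1/(-54375763/231385) = -231385/54375763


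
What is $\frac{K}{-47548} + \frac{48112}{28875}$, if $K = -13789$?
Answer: $\frac{2685786751}{1372948500} \approx 1.9562$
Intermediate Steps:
$\frac{K}{-47548} + \frac{48112}{28875} = - \frac{13789}{-47548} + \frac{48112}{28875} = \left(-13789\right) \left(- \frac{1}{47548}\right) + 48112 \cdot \frac{1}{28875} = \frac{13789}{47548} + \frac{48112}{28875} = \frac{2685786751}{1372948500}$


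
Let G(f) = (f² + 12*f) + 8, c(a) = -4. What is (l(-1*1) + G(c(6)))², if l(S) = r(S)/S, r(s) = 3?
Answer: 729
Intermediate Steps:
G(f) = 8 + f² + 12*f
l(S) = 3/S
(l(-1*1) + G(c(6)))² = (3/((-1*1)) + (8 + (-4)² + 12*(-4)))² = (3/(-1) + (8 + 16 - 48))² = (3*(-1) - 24)² = (-3 - 24)² = (-27)² = 729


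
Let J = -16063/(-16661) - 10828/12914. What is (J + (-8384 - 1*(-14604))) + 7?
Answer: 669914655616/107580077 ≈ 6227.1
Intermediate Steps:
J = 13516137/107580077 (J = -16063*(-1/16661) - 10828*1/12914 = 16063/16661 - 5414/6457 = 13516137/107580077 ≈ 0.12564)
(J + (-8384 - 1*(-14604))) + 7 = (13516137/107580077 + (-8384 - 1*(-14604))) + 7 = (13516137/107580077 + (-8384 + 14604)) + 7 = (13516137/107580077 + 6220) + 7 = 669161595077/107580077 + 7 = 669914655616/107580077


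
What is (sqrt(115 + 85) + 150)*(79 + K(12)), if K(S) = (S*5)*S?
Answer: 119850 + 7990*sqrt(2) ≈ 1.3115e+5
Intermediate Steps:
K(S) = 5*S**2 (K(S) = (5*S)*S = 5*S**2)
(sqrt(115 + 85) + 150)*(79 + K(12)) = (sqrt(115 + 85) + 150)*(79 + 5*12**2) = (sqrt(200) + 150)*(79 + 5*144) = (10*sqrt(2) + 150)*(79 + 720) = (150 + 10*sqrt(2))*799 = 119850 + 7990*sqrt(2)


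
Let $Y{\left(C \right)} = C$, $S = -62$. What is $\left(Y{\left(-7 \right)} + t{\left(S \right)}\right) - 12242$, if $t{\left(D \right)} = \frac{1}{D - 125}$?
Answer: $- \frac{2290564}{187} \approx -12249.0$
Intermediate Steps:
$t{\left(D \right)} = \frac{1}{-125 + D}$
$\left(Y{\left(-7 \right)} + t{\left(S \right)}\right) - 12242 = \left(-7 + \frac{1}{-125 - 62}\right) - 12242 = \left(-7 + \frac{1}{-187}\right) - 12242 = \left(-7 - \frac{1}{187}\right) - 12242 = - \frac{1310}{187} - 12242 = - \frac{2290564}{187}$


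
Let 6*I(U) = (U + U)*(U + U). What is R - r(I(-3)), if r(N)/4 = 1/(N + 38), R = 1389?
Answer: 15278/11 ≈ 1388.9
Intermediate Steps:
I(U) = 2*U²/3 (I(U) = ((U + U)*(U + U))/6 = ((2*U)*(2*U))/6 = (4*U²)/6 = 2*U²/3)
r(N) = 4/(38 + N) (r(N) = 4/(N + 38) = 4/(38 + N))
R - r(I(-3)) = 1389 - 4/(38 + (⅔)*(-3)²) = 1389 - 4/(38 + (⅔)*9) = 1389 - 4/(38 + 6) = 1389 - 4/44 = 1389 - 1*1/11 = 1389 - 1/11 = 15278/11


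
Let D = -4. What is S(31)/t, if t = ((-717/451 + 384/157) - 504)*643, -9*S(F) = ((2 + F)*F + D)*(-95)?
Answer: -6854471635/206168315931 ≈ -0.033247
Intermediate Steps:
S(F) = -380/9 + 95*F*(2 + F)/9 (S(F) = -((2 + F)*F - 4)*(-95)/9 = -(F*(2 + F) - 4)*(-95)/9 = -(-4 + F*(2 + F))*(-95)/9 = -(380 - 95*F*(2 + F))/9 = -380/9 + 95*F*(2 + F)/9)
t = -22907590659/70807 (t = ((-717*1/451 + 384*(1/157)) - 504)*643 = ((-717/451 + 384/157) - 504)*643 = (60615/70807 - 504)*643 = -35626113/70807*643 = -22907590659/70807 ≈ -3.2352e+5)
S(31)/t = (-380/9 + (95/9)*31² + (190/9)*31)/(-22907590659/70807) = (-380/9 + (95/9)*961 + 5890/9)*(-70807/22907590659) = (-380/9 + 91295/9 + 5890/9)*(-70807/22907590659) = (96805/9)*(-70807/22907590659) = -6854471635/206168315931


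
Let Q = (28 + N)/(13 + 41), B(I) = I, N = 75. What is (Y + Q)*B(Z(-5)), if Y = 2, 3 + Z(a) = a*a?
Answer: 2321/27 ≈ 85.963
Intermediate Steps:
Z(a) = -3 + a**2 (Z(a) = -3 + a*a = -3 + a**2)
Q = 103/54 (Q = (28 + 75)/(13 + 41) = 103/54 ≈ 1.9074)
(Y + Q)*B(Z(-5)) = (2 + 103/54)*(-3 + (-5)**2) = 211*(-3 + 25)/54 = (211/54)*22 = 2321/27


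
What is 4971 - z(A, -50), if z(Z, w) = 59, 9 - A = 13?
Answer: 4912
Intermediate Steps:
A = -4 (A = 9 - 1*13 = 9 - 13 = -4)
4971 - z(A, -50) = 4971 - 1*59 = 4971 - 59 = 4912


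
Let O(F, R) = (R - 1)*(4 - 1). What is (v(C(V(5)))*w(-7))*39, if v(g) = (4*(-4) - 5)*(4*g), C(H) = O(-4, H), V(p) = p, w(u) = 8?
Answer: -314496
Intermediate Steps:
O(F, R) = -3 + 3*R (O(F, R) = (-1 + R)*3 = -3 + 3*R)
C(H) = -3 + 3*H
v(g) = -84*g (v(g) = (-16 - 5)*(4*g) = -84*g)
(v(C(V(5)))*w(-7))*39 = (-84*(-3 + 3*5)*8)*39 = (-84*(-3 + 15)*8)*39 = (-84*12*8)*39 = -1008*8*39 = -8064*39 = -314496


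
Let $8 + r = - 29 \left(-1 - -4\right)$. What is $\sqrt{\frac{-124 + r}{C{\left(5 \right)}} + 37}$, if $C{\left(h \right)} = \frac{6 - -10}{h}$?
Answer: $\frac{i \sqrt{503}}{4} \approx 5.6069 i$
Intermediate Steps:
$C{\left(h \right)} = \frac{16}{h}$ ($C{\left(h \right)} = \frac{6 + 10}{h} = \frac{16}{h}$)
$r = -95$ ($r = -8 - 29 \left(-1 - -4\right) = -8 - 29 \left(-1 + 4\right) = -8 - 87 = -95$)
$\sqrt{\frac{-124 + r}{C{\left(5 \right)}} + 37} = \sqrt{\frac{-124 - 95}{16 \cdot \frac{1}{5}} + 37} = \sqrt{- \frac{219}{16 \cdot \frac{1}{5}} + 37} = \sqrt{- \frac{219}{\frac{16}{5}} + 37} = \sqrt{\left(-219\right) \frac{5}{16} + 37} = \sqrt{- \frac{1095}{16} + 37} = \sqrt{- \frac{503}{16}} = \frac{i \sqrt{503}}{4}$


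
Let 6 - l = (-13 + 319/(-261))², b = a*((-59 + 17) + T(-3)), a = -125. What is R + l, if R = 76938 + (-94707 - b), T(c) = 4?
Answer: -1839937/81 ≈ -22715.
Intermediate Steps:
b = 4750 (b = -125*((-59 + 17) + 4) = -125*(-42 + 4) = -125*(-38) = 4750)
l = -15898/81 (l = 6 - (-13 + 319/(-261))² = 6 - (-13 + 319*(-1/261))² = 6 - (-13 - 11/9)² = 6 - (-128/9)² = 6 - 1*16384/81 = 6 - 16384/81 = -15898/81 ≈ -196.27)
R = -22519 (R = 76938 + (-94707 - 1*4750) = 76938 + (-94707 - 4750) = 76938 - 99457 = -22519)
R + l = -22519 - 15898/81 = -1839937/81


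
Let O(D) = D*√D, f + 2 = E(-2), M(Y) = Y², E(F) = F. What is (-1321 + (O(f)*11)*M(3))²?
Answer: 1117777 + 2092464*I ≈ 1.1178e+6 + 2.0925e+6*I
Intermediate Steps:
f = -4 (f = -2 - 2 = -4)
O(D) = D^(3/2)
(-1321 + (O(f)*11)*M(3))² = (-1321 + ((-4)^(3/2)*11)*3²)² = (-1321 + (-8*I*11)*9)² = (-1321 - 88*I*9)² = (-1321 - 792*I)²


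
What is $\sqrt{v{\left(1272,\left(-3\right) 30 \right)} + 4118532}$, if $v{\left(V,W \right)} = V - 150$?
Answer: $\sqrt{4119654} \approx 2029.7$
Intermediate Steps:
$v{\left(V,W \right)} = -150 + V$
$\sqrt{v{\left(1272,\left(-3\right) 30 \right)} + 4118532} = \sqrt{\left(-150 + 1272\right) + 4118532} = \sqrt{1122 + 4118532} = \sqrt{4119654}$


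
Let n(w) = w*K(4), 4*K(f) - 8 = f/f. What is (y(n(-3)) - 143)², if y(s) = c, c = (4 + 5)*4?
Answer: 11449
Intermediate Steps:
K(f) = 9/4 (K(f) = 2 + (f/f)/4 = 2 + (¼)*1 = 2 + ¼ = 9/4)
c = 36 (c = 9*4 = 36)
n(w) = 9*w/4 (n(w) = w*(9/4) = 9*w/4)
y(s) = 36
(y(n(-3)) - 143)² = (36 - 143)² = (-107)² = 11449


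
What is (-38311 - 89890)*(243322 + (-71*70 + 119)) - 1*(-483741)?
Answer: -30571736930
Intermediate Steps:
(-38311 - 89890)*(243322 + (-71*70 + 119)) - 1*(-483741) = -128201*(243322 + (-4970 + 119)) + 483741 = -128201*(243322 - 4851) + 483741 = -128201*238471 + 483741 = -30572220671 + 483741 = -30571736930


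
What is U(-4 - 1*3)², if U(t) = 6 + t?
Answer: 1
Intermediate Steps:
U(-4 - 1*3)² = (6 + (-4 - 1*3))² = (6 + (-4 - 3))² = (6 - 7)² = (-1)² = 1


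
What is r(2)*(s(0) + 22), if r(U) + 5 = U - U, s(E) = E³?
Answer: -110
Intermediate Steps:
r(U) = -5 (r(U) = -5 + (U - U) = -5 + 0 = -5)
r(2)*(s(0) + 22) = -5*(0³ + 22) = -5*(0 + 22) = -5*22 = -110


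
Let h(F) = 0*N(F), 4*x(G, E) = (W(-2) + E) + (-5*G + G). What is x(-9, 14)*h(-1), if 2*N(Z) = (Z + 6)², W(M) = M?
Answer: 0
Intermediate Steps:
x(G, E) = -½ - G + E/4 (x(G, E) = ((-2 + E) + (-5*G + G))/4 = ((-2 + E) - 4*G)/4 = (-2 + E - 4*G)/4 = -½ - G + E/4)
N(Z) = (6 + Z)²/2 (N(Z) = (Z + 6)²/2 = (6 + Z)²/2)
h(F) = 0 (h(F) = 0*((6 + F)²/2) = 0)
x(-9, 14)*h(-1) = (-½ - 1*(-9) + (¼)*14)*0 = (-½ + 9 + 7/2)*0 = 12*0 = 0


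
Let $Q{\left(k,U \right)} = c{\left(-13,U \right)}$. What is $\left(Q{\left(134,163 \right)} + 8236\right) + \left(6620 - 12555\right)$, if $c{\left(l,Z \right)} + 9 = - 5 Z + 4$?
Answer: $1481$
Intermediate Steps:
$c{\left(l,Z \right)} = -5 - 5 Z$ ($c{\left(l,Z \right)} = -9 - \left(-4 + 5 Z\right) = -5 - 5 Z$)
$Q{\left(k,U \right)} = -5 - 5 U$
$\left(Q{\left(134,163 \right)} + 8236\right) + \left(6620 - 12555\right) = \left(\left(-5 - 815\right) + 8236\right) + \left(6620 - 12555\right) = \left(-820 + 8236\right) - 5935 = 7416 - 5935 = 1481$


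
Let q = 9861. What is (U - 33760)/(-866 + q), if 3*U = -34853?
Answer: -136133/26985 ≈ -5.0448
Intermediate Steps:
U = -34853/3 (U = (⅓)*(-34853) = -34853/3 ≈ -11618.)
(U - 33760)/(-866 + q) = (-34853/3 - 33760)/(-866 + 9861) = -136133/3/8995 = -136133/3*1/8995 = -136133/26985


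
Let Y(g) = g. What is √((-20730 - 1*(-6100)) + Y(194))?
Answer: 6*I*√401 ≈ 120.15*I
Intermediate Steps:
√((-20730 - 1*(-6100)) + Y(194)) = √((-20730 - 1*(-6100)) + 194) = √((-20730 + 6100) + 194) = √(-14630 + 194) = √(-14436) = 6*I*√401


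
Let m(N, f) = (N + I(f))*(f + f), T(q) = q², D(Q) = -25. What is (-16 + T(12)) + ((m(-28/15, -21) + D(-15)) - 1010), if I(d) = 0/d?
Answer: -4143/5 ≈ -828.60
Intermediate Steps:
I(d) = 0
m(N, f) = 2*N*f (m(N, f) = (N + 0)*(f + f) = N*(2*f) = 2*N*f)
(-16 + T(12)) + ((m(-28/15, -21) + D(-15)) - 1010) = (-16 + 12²) + ((2*(-28/15)*(-21) - 25) - 1010) = (-16 + 144) + ((2*(-28*1/15)*(-21) - 25) - 1010) = 128 + ((2*(-28/15)*(-21) - 25) - 1010) = 128 + ((392/5 - 25) - 1010) = 128 + (267/5 - 1010) = 128 - 4783/5 = -4143/5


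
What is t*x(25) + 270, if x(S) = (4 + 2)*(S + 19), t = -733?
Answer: -193242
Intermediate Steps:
x(S) = 114 + 6*S (x(S) = 6*(19 + S) = 114 + 6*S)
t*x(25) + 270 = -733*(114 + 6*25) + 270 = -733*(114 + 150) + 270 = -733*264 + 270 = -193512 + 270 = -193242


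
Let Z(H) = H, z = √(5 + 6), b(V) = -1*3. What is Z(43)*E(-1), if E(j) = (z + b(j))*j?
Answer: 129 - 43*√11 ≈ -13.615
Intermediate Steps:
b(V) = -3
z = √11 ≈ 3.3166
E(j) = j*(-3 + √11) (E(j) = (√11 - 3)*j = (-3 + √11)*j = j*(-3 + √11))
Z(43)*E(-1) = 43*(-(-3 + √11)) = 43*(3 - √11) = 129 - 43*√11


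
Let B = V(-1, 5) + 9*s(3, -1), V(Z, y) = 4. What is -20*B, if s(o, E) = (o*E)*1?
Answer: 460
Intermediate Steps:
s(o, E) = E*o (s(o, E) = (E*o)*1 = E*o)
B = -23 (B = 4 + 9*(-1*3) = 4 + 9*(-3) = 4 - 27 = -23)
-20*B = -20*(-23) = 460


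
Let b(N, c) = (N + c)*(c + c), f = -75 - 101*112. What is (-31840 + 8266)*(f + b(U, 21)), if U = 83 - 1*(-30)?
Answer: 135762666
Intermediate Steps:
U = 113 (U = 83 + 30 = 113)
f = -11387 (f = -75 - 11312 = -11387)
b(N, c) = 2*c*(N + c) (b(N, c) = (N + c)*(2*c) = 2*c*(N + c))
(-31840 + 8266)*(f + b(U, 21)) = (-31840 + 8266)*(-11387 + 2*21*(113 + 21)) = -23574*(-11387 + 2*21*134) = -23574*(-11387 + 5628) = -23574*(-5759) = 135762666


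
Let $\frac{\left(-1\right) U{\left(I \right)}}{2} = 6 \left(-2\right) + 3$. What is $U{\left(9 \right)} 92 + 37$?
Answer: $1693$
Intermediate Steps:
$U{\left(I \right)} = 18$ ($U{\left(I \right)} = - 2 \left(6 \left(-2\right) + 3\right) = - 2 \left(-12 + 3\right) = \left(-2\right) \left(-9\right) = 18$)
$U{\left(9 \right)} 92 + 37 = 18 \cdot 92 + 37 = 1656 + 37 = 1693$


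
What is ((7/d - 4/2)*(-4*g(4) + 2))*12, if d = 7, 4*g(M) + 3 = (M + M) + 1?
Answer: 48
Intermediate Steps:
g(M) = -½ + M/2 (g(M) = -¾ + ((M + M) + 1)/4 = -¾ + (2*M + 1)/4 = -¾ + (1 + 2*M)/4 = -¾ + (¼ + M/2) = -½ + M/2)
((7/d - 4/2)*(-4*g(4) + 2))*12 = ((7/7 - 4/2)*(-4*(-½ + (½)*4) + 2))*12 = ((7*(⅐) - 4*½)*(-4*(-½ + 2) + 2))*12 = ((1 - 2)*(-4*3/2 + 2))*12 = -(-6 + 2)*12 = -1*(-4)*12 = 4*12 = 48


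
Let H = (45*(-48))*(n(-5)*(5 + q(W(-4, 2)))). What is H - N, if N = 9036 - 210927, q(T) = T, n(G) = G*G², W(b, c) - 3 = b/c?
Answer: 1821891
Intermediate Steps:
W(b, c) = 3 + b/c
n(G) = G³
N = -201891
H = 1620000 (H = (45*(-48))*((-5)³*(5 + (3 - 4/2))) = -(-270000)*(5 + (3 - 4*½)) = -(-270000)*(5 + (3 - 2)) = -(-270000)*(5 + 1) = -(-270000)*6 = -2160*(-750) = 1620000)
H - N = 1620000 - 1*(-201891) = 1620000 + 201891 = 1821891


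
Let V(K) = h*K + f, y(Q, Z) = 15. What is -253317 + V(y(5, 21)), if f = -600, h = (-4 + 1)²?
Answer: -253782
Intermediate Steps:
h = 9 (h = (-3)² = 9)
V(K) = -600 + 9*K (V(K) = 9*K - 600 = -600 + 9*K)
-253317 + V(y(5, 21)) = -253317 + (-600 + 9*15) = -253317 + (-600 + 135) = -253317 - 465 = -253782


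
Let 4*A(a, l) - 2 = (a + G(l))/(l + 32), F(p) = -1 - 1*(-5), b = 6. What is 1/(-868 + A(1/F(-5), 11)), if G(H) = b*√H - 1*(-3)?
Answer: -37328816/32382041963 - 16512*√11/356202461593 ≈ -0.0011529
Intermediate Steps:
F(p) = 4 (F(p) = -1 + 5 = 4)
G(H) = 3 + 6*√H (G(H) = 6*√H - 1*(-3) = 6*√H + 3 = 3 + 6*√H)
A(a, l) = ½ + (3 + a + 6*√l)/(4*(32 + l)) (A(a, l) = ½ + ((a + (3 + 6*√l))/(l + 32))/4 = ½ + ((3 + a + 6*√l)/(32 + l))/4 = ½ + (3 + a + 6*√l)/(4*(32 + l)))
1/(-868 + A(1/F(-5), 11)) = 1/(-868 + (67 + 1/4 + 2*11 + 6*√11)/(4*(32 + 11))) = 1/(-868 + (¼)*(67 + ¼ + 22 + 6*√11)/43) = 1/(-868 + (¼)*(1/43)*(357/4 + 6*√11)) = 1/(-868 + (357/688 + 3*√11/86)) = 1/(-596827/688 + 3*√11/86)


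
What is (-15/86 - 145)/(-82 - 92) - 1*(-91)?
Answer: 1374209/14964 ≈ 91.834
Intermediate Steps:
(-15/86 - 145)/(-82 - 92) - 1*(-91) = (-15*1/86 - 145)/(-174) + 91 = (-15/86 - 145)*(-1/174) + 91 = -12485/86*(-1/174) + 91 = 12485/14964 + 91 = 1374209/14964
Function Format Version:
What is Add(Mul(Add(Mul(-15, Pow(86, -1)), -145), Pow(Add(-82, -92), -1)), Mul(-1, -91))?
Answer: Rational(1374209, 14964) ≈ 91.834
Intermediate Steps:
Add(Mul(Add(Mul(-15, Pow(86, -1)), -145), Pow(Add(-82, -92), -1)), Mul(-1, -91)) = Add(Mul(Add(Mul(-15, Rational(1, 86)), -145), Pow(-174, -1)), 91) = Add(Mul(Add(Rational(-15, 86), -145), Rational(-1, 174)), 91) = Add(Mul(Rational(-12485, 86), Rational(-1, 174)), 91) = Add(Rational(12485, 14964), 91) = Rational(1374209, 14964)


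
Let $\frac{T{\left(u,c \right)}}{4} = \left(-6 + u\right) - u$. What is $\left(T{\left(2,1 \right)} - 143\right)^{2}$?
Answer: $27889$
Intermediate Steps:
$T{\left(u,c \right)} = -24$ ($T{\left(u,c \right)} = 4 \left(\left(-6 + u\right) - u\right) = 4 \left(-6\right) = -24$)
$\left(T{\left(2,1 \right)} - 143\right)^{2} = \left(-24 - 143\right)^{2} = \left(-167\right)^{2} = 27889$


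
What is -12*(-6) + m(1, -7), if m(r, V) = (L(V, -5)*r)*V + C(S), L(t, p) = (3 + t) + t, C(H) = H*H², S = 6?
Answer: 365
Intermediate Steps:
C(H) = H³
L(t, p) = 3 + 2*t
m(r, V) = 216 + V*r*(3 + 2*V) (m(r, V) = ((3 + 2*V)*r)*V + 6³ = (r*(3 + 2*V))*V + 216 = V*r*(3 + 2*V) + 216 = 216 + V*r*(3 + 2*V))
-12*(-6) + m(1, -7) = -12*(-6) + (216 - 7*1*(3 + 2*(-7))) = 72 + (216 - 7*1*(3 - 14)) = 72 + (216 - 7*1*(-11)) = 72 + (216 + 77) = 72 + 293 = 365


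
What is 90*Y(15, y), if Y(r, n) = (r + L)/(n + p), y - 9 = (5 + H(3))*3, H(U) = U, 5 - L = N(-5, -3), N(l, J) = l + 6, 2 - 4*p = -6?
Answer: 342/7 ≈ 48.857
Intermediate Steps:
p = 2 (p = ½ - ¼*(-6) = ½ + 3/2 = 2)
N(l, J) = 6 + l
L = 4 (L = 5 - (6 - 5) = 5 - 1*1 = 5 - 1 = 4)
y = 33 (y = 9 + (5 + 3)*3 = 9 + 8*3 = 9 + 24 = 33)
Y(r, n) = (4 + r)/(2 + n) (Y(r, n) = (r + 4)/(n + 2) = (4 + r)/(2 + n))
90*Y(15, y) = 90*((4 + 15)/(2 + 33)) = 90*(19/35) = 342/7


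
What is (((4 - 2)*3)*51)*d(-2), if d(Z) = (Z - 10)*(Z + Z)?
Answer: 14688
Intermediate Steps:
d(Z) = 2*Z*(-10 + Z) (d(Z) = (-10 + Z)*(2*Z) = 2*Z*(-10 + Z))
(((4 - 2)*3)*51)*d(-2) = (((4 - 2)*3)*51)*(2*(-2)*(-10 - 2)) = ((2*3)*51)*(2*(-2)*(-12)) = (6*51)*48 = 306*48 = 14688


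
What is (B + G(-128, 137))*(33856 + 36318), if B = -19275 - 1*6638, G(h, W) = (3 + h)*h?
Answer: -695634862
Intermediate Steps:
G(h, W) = h*(3 + h)
B = -25913 (B = -19275 - 6638 = -25913)
(B + G(-128, 137))*(33856 + 36318) = (-25913 - 128*(3 - 128))*(33856 + 36318) = (-25913 - 128*(-125))*70174 = (-25913 + 16000)*70174 = -9913*70174 = -695634862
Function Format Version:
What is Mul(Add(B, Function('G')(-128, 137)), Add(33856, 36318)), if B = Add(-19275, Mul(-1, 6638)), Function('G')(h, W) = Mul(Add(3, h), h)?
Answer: -695634862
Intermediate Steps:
Function('G')(h, W) = Mul(h, Add(3, h))
B = -25913 (B = Add(-19275, -6638) = -25913)
Mul(Add(B, Function('G')(-128, 137)), Add(33856, 36318)) = Mul(Add(-25913, Mul(-128, Add(3, -128))), Add(33856, 36318)) = Mul(Add(-25913, Mul(-128, -125)), 70174) = Mul(Add(-25913, 16000), 70174) = Mul(-9913, 70174) = -695634862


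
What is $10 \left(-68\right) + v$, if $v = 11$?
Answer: $-669$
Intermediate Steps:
$10 \left(-68\right) + v = 10 \left(-68\right) + 11 = -680 + 11 = -669$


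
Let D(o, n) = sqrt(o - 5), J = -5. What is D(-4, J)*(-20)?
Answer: -60*I ≈ -60.0*I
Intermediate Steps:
D(o, n) = sqrt(-5 + o)
D(-4, J)*(-20) = sqrt(-5 - 4)*(-20) = sqrt(-9)*(-20) = (3*I)*(-20) = -60*I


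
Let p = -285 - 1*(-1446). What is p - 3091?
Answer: -1930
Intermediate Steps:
p = 1161 (p = -285 + 1446 = 1161)
p - 3091 = 1161 - 3091 = -1930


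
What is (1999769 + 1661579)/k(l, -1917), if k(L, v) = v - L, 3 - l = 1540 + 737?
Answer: 3661348/357 ≈ 10256.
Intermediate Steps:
l = -2274 (l = 3 - (1540 + 737) = 3 - 1*2277 = 3 - 2277 = -2274)
(1999769 + 1661579)/k(l, -1917) = (1999769 + 1661579)/(-1917 - 1*(-2274)) = 3661348/(-1917 + 2274) = 3661348/357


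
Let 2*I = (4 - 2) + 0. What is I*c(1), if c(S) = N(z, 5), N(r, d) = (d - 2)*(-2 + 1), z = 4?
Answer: -3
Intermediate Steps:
N(r, d) = 2 - d (N(r, d) = (-2 + d)*(-1) = 2 - d)
c(S) = -3 (c(S) = 2 - 1*5 = 2 - 5 = -3)
I = 1 (I = ((4 - 2) + 0)/2 = (2 + 0)/2 = (½)*2 = 1)
I*c(1) = 1*(-3) = -3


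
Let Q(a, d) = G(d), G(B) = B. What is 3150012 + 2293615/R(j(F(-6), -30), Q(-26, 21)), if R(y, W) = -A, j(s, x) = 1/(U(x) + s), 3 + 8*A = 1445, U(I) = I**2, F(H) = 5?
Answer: 2261984192/721 ≈ 3.1373e+6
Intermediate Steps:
Q(a, d) = d
A = 721/4 (A = -3/8 + (1/8)*1445 = -3/8 + 1445/8 = 721/4 ≈ 180.25)
j(s, x) = 1/(s + x**2) (j(s, x) = 1/(x**2 + s) = 1/(s + x**2))
R(y, W) = -721/4 (R(y, W) = -1*721/4 = -721/4)
3150012 + 2293615/R(j(F(-6), -30), Q(-26, 21)) = 3150012 + 2293615/(-721/4) = 3150012 + 2293615*(-4/721) = 3150012 - 9174460/721 = 2261984192/721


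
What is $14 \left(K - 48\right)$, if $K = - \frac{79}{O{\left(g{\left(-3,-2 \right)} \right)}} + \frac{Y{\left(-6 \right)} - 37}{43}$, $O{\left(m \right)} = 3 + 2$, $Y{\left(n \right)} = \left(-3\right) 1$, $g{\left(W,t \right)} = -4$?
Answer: $- \frac{194838}{215} \approx -906.22$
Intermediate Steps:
$Y{\left(n \right)} = -3$
$O{\left(m \right)} = 5$
$K = - \frac{3597}{215}$ ($K = - \frac{79}{5} + \frac{-3 - 37}{43} = \left(-79\right) \frac{1}{5} - \frac{40}{43} = - \frac{79}{5} - \frac{40}{43} = - \frac{3597}{215} \approx -16.73$)
$14 \left(K - 48\right) = 14 \left(- \frac{3597}{215} - 48\right) = 14 \left(- \frac{13917}{215}\right) = - \frac{194838}{215}$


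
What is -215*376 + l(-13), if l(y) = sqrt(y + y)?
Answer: -80840 + I*sqrt(26) ≈ -80840.0 + 5.099*I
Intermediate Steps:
l(y) = sqrt(2)*sqrt(y) (l(y) = sqrt(2*y) = sqrt(2)*sqrt(y))
-215*376 + l(-13) = -215*376 + sqrt(2)*sqrt(-13) = -80840 + sqrt(2)*(I*sqrt(13)) = -80840 + I*sqrt(26)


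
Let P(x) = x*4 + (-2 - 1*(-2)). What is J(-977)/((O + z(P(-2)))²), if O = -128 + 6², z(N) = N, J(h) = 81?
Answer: 81/10000 ≈ 0.0081000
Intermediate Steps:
P(x) = 4*x (P(x) = 4*x + (-2 + 2) = 4*x + 0 = 4*x)
O = -92 (O = -128 + 36 = -92)
J(-977)/((O + z(P(-2)))²) = 81/((-92 + 4*(-2))²) = 81/((-92 - 8)²) = 81/((-100)²) = 81/10000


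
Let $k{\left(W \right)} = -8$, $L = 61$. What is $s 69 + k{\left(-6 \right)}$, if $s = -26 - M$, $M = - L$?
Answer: $2407$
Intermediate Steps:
$M = -61$ ($M = \left(-1\right) 61 = -61$)
$s = 35$ ($s = -26 - -61 = -26 + 61 = 35$)
$s 69 + k{\left(-6 \right)} = 35 \cdot 69 - 8 = 2415 - 8 = 2407$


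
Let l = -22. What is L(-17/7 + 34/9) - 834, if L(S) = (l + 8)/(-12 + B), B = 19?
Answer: -836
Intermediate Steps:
L(S) = -2 (L(S) = (-22 + 8)/(-12 + 19) = -14/7 = -14*⅐ = -2)
L(-17/7 + 34/9) - 834 = -2 - 834 = -836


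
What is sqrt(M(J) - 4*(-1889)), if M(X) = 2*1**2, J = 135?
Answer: sqrt(7558) ≈ 86.937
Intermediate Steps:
M(X) = 2 (M(X) = 2*1 = 2)
sqrt(M(J) - 4*(-1889)) = sqrt(2 - 4*(-1889)) = sqrt(2 + 7556) = sqrt(7558)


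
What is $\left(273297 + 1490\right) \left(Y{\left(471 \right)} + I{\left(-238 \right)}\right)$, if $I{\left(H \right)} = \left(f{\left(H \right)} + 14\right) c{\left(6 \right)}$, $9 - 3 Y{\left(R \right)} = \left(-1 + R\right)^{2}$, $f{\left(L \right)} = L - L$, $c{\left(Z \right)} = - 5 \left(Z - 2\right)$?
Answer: $- \frac{60928796297}{3} \approx -2.031 \cdot 10^{10}$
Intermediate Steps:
$c{\left(Z \right)} = 10 - 5 Z$ ($c{\left(Z \right)} = - 5 \left(-2 + Z\right) = 10 - 5 Z$)
$f{\left(L \right)} = 0$
$Y{\left(R \right)} = 3 - \frac{\left(-1 + R\right)^{2}}{3}$
$I{\left(H \right)} = -280$ ($I{\left(H \right)} = \left(0 + 14\right) \left(10 - 30\right) = 14 \left(10 - 30\right) = 14 \left(-20\right) = -280$)
$\left(273297 + 1490\right) \left(Y{\left(471 \right)} + I{\left(-238 \right)}\right) = \left(273297 + 1490\right) \left(\left(3 - \frac{\left(-1 + 471\right)^{2}}{3}\right) - 280\right) = 274787 \left(\left(3 - \frac{470^{2}}{3}\right) - 280\right) = 274787 \left(\left(3 - \frac{220900}{3}\right) - 280\right) = 274787 \left(- \frac{220891}{3} - 280\right) = 274787 \left(- \frac{221731}{3}\right) = - \frac{60928796297}{3}$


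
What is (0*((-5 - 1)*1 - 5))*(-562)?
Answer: 0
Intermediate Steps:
(0*((-5 - 1)*1 - 5))*(-562) = (0*(-6*1 - 5))*(-562) = (0*(-6 - 5))*(-562) = (0*(-11))*(-562) = 0*(-562) = 0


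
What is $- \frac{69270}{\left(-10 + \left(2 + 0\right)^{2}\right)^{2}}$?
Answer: $- \frac{11545}{6} \approx -1924.2$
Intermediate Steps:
$- \frac{69270}{\left(-10 + \left(2 + 0\right)^{2}\right)^{2}} = - \frac{69270}{\left(-10 + 2^{2}\right)^{2}} = - \frac{69270}{\left(-10 + 4\right)^{2}} = - \frac{69270}{\left(-6\right)^{2}} = - \frac{69270}{36} = \left(-69270\right) \frac{1}{36} = - \frac{11545}{6}$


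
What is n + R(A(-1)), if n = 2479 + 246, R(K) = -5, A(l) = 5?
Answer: 2720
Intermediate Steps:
n = 2725
n + R(A(-1)) = 2725 - 5 = 2720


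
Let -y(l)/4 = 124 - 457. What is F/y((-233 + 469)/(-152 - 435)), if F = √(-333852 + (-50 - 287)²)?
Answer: I*√220283/1332 ≈ 0.35236*I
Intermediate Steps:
y(l) = 1332 (y(l) = -4*(124 - 457) = -4*(-333) = 1332)
F = I*√220283 (F = √(-333852 + (-337)²) = √(-333852 + 113569) = √(-220283) = I*√220283 ≈ 469.34*I)
F/y((-233 + 469)/(-152 - 435)) = (I*√220283)/1332 = (I*√220283)*(1/1332) = I*√220283/1332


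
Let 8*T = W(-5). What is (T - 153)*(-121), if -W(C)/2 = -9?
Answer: 72963/4 ≈ 18241.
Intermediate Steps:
W(C) = 18 (W(C) = -2*(-9) = 18)
T = 9/4 (T = (⅛)*18 = 9/4 ≈ 2.2500)
(T - 153)*(-121) = (9/4 - 153)*(-121) = -603/4*(-121) = 72963/4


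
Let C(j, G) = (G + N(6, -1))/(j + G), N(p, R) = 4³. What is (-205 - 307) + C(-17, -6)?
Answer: -11834/23 ≈ -514.52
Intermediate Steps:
N(p, R) = 64
C(j, G) = (64 + G)/(G + j) (C(j, G) = (G + 64)/(j + G) = (64 + G)/(G + j))
(-205 - 307) + C(-17, -6) = (-205 - 307) + (64 - 6)/(-6 - 17) = -512 + 58/(-23) = -512 - 1/23*58 = -512 - 58/23 = -11834/23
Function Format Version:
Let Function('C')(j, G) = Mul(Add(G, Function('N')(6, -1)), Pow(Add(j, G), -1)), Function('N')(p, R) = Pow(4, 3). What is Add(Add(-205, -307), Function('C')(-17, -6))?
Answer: Rational(-11834, 23) ≈ -514.52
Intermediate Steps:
Function('N')(p, R) = 64
Function('C')(j, G) = Mul(Pow(Add(G, j), -1), Add(64, G)) (Function('C')(j, G) = Mul(Add(G, 64), Pow(Add(j, G), -1)) = Mul(Add(64, G), Pow(Add(G, j), -1)) = Mul(Pow(Add(G, j), -1), Add(64, G)))
Add(Add(-205, -307), Function('C')(-17, -6)) = Add(Add(-205, -307), Mul(Pow(Add(-6, -17), -1), Add(64, -6))) = Add(-512, Mul(Pow(-23, -1), 58)) = Add(-512, Mul(Rational(-1, 23), 58)) = Add(-512, Rational(-58, 23)) = Rational(-11834, 23)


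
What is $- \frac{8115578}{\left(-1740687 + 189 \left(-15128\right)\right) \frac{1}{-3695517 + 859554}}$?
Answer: $- \frac{7671826310538}{1533293} \approx -5.0035 \cdot 10^{6}$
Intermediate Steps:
$- \frac{8115578}{\left(-1740687 + 189 \left(-15128\right)\right) \frac{1}{-3695517 + 859554}} = - \frac{8115578}{\left(-1740687 - 2859192\right) \frac{1}{-2835963}} = - \frac{8115578}{\left(-4599879\right) \left(- \frac{1}{2835963}\right)} = - \frac{8115578}{\frac{1533293}{945321}} = \left(-8115578\right) \frac{945321}{1533293} = - \frac{7671826310538}{1533293}$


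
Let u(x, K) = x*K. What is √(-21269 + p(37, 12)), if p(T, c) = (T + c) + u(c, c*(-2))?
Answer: 2*I*√5377 ≈ 146.66*I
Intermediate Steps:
u(x, K) = K*x
p(T, c) = T + c - 2*c² (p(T, c) = (T + c) + (c*(-2))*c = (T + c) + (-2*c)*c = (T + c) - 2*c² = T + c - 2*c²)
√(-21269 + p(37, 12)) = √(-21269 + (37 + 12 - 2*12²)) = √(-21269 + (37 + 12 - 2*144)) = √(-21269 + (37 + 12 - 288)) = √(-21269 - 239) = √(-21508) = 2*I*√5377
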